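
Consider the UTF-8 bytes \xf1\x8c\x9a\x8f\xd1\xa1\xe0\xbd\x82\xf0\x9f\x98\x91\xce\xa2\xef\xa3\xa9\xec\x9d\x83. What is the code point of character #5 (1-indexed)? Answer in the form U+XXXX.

U+03A2

Offset 0: leading byte 0xF1 = 11110001 → 4-byte char #1 = F1 8C 9A 8F.
Offset 4: leading byte 0xD1 = 11010001 → 2-byte char #2 = D1 A1.
Offset 6: leading byte 0xE0 = 11100000 → 3-byte char #3 = E0 BD 82.
Offset 9: leading byte 0xF0 = 11110000 → 4-byte char #4 = F0 9F 98 91.
Offset 13: leading byte 0xCE = 11001110 → 2-byte char #5 = CE A2.
Leading byte 0xCE = 11001110 matches 110xxxxx → 2-byte sequence.
Byte 1: 0xCE = 11001110, payload 01110 (5 bits).
Byte 2: 0xA2 = 10100010 (10xxxxxx ✓), payload 100010.
Concatenate: 01110100010 = 0x3A2 (11 bits → U+03A2).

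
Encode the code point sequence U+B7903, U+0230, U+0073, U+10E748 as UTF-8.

U+B7903: 4-byte form → F2 B7 A4 83.
U+0230: 2-byte form → C8 B0.
U+0073: 1-byte form → 73.
U+10E748: 4-byte form → F4 8E 9D 88.
Concatenated (11 bytes): F2 B7 A4 83 C8 B0 73 F4 8E 9D 88.

F2 B7 A4 83 C8 B0 73 F4 8E 9D 88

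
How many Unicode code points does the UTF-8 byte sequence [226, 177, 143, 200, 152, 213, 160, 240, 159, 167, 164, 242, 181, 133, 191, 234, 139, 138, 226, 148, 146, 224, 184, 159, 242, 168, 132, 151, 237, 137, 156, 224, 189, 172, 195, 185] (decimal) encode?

12

Byte at offset 0: 0xE2 = 11100010 → 3-byte char (#1). Advance 3.
Byte at offset 3: 0xC8 = 11001000 → 2-byte char (#2). Advance 2.
Byte at offset 5: 0xD5 = 11010101 → 2-byte char (#3). Advance 2.
Byte at offset 7: 0xF0 = 11110000 → 4-byte char (#4). Advance 4.
Byte at offset 11: 0xF2 = 11110010 → 4-byte char (#5). Advance 4.
Byte at offset 15: 0xEA = 11101010 → 3-byte char (#6). Advance 3.
Byte at offset 18: 0xE2 = 11100010 → 3-byte char (#7). Advance 3.
Byte at offset 21: 0xE0 = 11100000 → 3-byte char (#8). Advance 3.
Byte at offset 24: 0xF2 = 11110010 → 4-byte char (#9). Advance 4.
Byte at offset 28: 0xED = 11101101 → 3-byte char (#10). Advance 3.
Byte at offset 31: 0xE0 = 11100000 → 3-byte char (#11). Advance 3.
Byte at offset 34: 0xC3 = 11000011 → 2-byte char (#12). Advance 2.
Reached end at offset 36 after 12 code points.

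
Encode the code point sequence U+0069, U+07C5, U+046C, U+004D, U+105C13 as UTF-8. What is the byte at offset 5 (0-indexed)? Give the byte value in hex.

0x4D

U+0069 → 1-byte form 69 at offsets 0–0.
U+07C5 → 2-byte form DF 85 at offsets 1–2.
U+046C → 2-byte form D1 AC at offsets 3–4.
U+004D → 1-byte form 4D at offsets 5–5.
Offset 5 falls in char 4's range; it's byte 1 of 4D = 0x4D.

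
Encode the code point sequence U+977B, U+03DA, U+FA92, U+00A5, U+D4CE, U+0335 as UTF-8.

U+977B: 3-byte form → E9 9D BB.
U+03DA: 2-byte form → CF 9A.
U+FA92: 3-byte form → EF AA 92.
U+00A5: 2-byte form → C2 A5.
U+D4CE: 3-byte form → ED 93 8E.
U+0335: 2-byte form → CC B5.
Concatenated (15 bytes): E9 9D BB CF 9A EF AA 92 C2 A5 ED 93 8E CC B5.

E9 9D BB CF 9A EF AA 92 C2 A5 ED 93 8E CC B5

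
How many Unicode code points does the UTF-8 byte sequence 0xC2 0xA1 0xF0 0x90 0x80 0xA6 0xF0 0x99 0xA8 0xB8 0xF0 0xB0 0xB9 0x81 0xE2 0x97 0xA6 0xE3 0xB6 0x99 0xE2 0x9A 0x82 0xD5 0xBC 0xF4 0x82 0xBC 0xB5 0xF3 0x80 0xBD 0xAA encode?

Byte at offset 0: 0xC2 = 11000010 → 2-byte char (#1). Advance 2.
Byte at offset 2: 0xF0 = 11110000 → 4-byte char (#2). Advance 4.
Byte at offset 6: 0xF0 = 11110000 → 4-byte char (#3). Advance 4.
Byte at offset 10: 0xF0 = 11110000 → 4-byte char (#4). Advance 4.
Byte at offset 14: 0xE2 = 11100010 → 3-byte char (#5). Advance 3.
Byte at offset 17: 0xE3 = 11100011 → 3-byte char (#6). Advance 3.
Byte at offset 20: 0xE2 = 11100010 → 3-byte char (#7). Advance 3.
Byte at offset 23: 0xD5 = 11010101 → 2-byte char (#8). Advance 2.
Byte at offset 25: 0xF4 = 11110100 → 4-byte char (#9). Advance 4.
Byte at offset 29: 0xF3 = 11110011 → 4-byte char (#10). Advance 4.
Reached end at offset 33 after 10 code points.

10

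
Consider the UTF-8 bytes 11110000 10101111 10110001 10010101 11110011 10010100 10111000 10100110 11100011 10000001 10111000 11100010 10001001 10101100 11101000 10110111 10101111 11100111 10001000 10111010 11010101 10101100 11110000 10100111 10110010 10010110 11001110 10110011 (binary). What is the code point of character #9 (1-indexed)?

U+03B3

Offset 0: leading byte 0xF0 = 11110000 → 4-byte char #1 = F0 AF B1 95.
Offset 4: leading byte 0xF3 = 11110011 → 4-byte char #2 = F3 94 B8 A6.
Offset 8: leading byte 0xE3 = 11100011 → 3-byte char #3 = E3 81 B8.
Offset 11: leading byte 0xE2 = 11100010 → 3-byte char #4 = E2 89 AC.
Offset 14: leading byte 0xE8 = 11101000 → 3-byte char #5 = E8 B7 AF.
Offset 17: leading byte 0xE7 = 11100111 → 3-byte char #6 = E7 88 BA.
Offset 20: leading byte 0xD5 = 11010101 → 2-byte char #7 = D5 AC.
Offset 22: leading byte 0xF0 = 11110000 → 4-byte char #8 = F0 A7 B2 96.
Offset 26: leading byte 0xCE = 11001110 → 2-byte char #9 = CE B3.
Leading byte 0xCE = 11001110 matches 110xxxxx → 2-byte sequence.
Byte 1: 0xCE = 11001110, payload 01110 (5 bits).
Byte 2: 0xB3 = 10110011 (10xxxxxx ✓), payload 110011.
Concatenate: 01110110011 = 0x3B3 (11 bits → U+03B3).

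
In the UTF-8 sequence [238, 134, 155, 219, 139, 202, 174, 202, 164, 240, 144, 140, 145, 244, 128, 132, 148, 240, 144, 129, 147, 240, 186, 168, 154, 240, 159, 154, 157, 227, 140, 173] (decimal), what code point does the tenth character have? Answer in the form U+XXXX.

Offset 0: leading byte 0xEE = 11101110 → 3-byte char #1 = EE 86 9B.
Offset 3: leading byte 0xDB = 11011011 → 2-byte char #2 = DB 8B.
Offset 5: leading byte 0xCA = 11001010 → 2-byte char #3 = CA AE.
Offset 7: leading byte 0xCA = 11001010 → 2-byte char #4 = CA A4.
Offset 9: leading byte 0xF0 = 11110000 → 4-byte char #5 = F0 90 8C 91.
Offset 13: leading byte 0xF4 = 11110100 → 4-byte char #6 = F4 80 84 94.
Offset 17: leading byte 0xF0 = 11110000 → 4-byte char #7 = F0 90 81 93.
Offset 21: leading byte 0xF0 = 11110000 → 4-byte char #8 = F0 BA A8 9A.
Offset 25: leading byte 0xF0 = 11110000 → 4-byte char #9 = F0 9F 9A 9D.
Offset 29: leading byte 0xE3 = 11100011 → 3-byte char #10 = E3 8C AD.
Leading byte 0xE3 = 11100011 matches 1110xxxx → 3-byte sequence.
Byte 1: 0xE3 = 11100011, payload 0011 (4 bits).
Byte 2: 0x8C = 10001100 (10xxxxxx ✓), payload 001100.
Byte 3: 0xAD = 10101101 (10xxxxxx ✓), payload 101101.
Concatenate: 0011001100101101 = 0x332D (16 bits → U+332D).

U+332D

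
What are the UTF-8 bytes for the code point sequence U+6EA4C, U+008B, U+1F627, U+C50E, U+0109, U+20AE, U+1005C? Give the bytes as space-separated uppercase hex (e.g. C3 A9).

F1 AE A9 8C C2 8B F0 9F 98 A7 EC 94 8E C4 89 E2 82 AE F0 90 81 9C

U+6EA4C: 4-byte form → F1 AE A9 8C.
U+008B: 2-byte form → C2 8B.
U+1F627: 4-byte form → F0 9F 98 A7.
U+C50E: 3-byte form → EC 94 8E.
U+0109: 2-byte form → C4 89.
U+20AE: 3-byte form → E2 82 AE.
U+1005C: 4-byte form → F0 90 81 9C.
Concatenated (22 bytes): F1 AE A9 8C C2 8B F0 9F 98 A7 EC 94 8E C4 89 E2 82 AE F0 90 81 9C.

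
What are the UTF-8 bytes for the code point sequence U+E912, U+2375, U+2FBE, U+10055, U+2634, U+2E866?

U+E912: 3-byte form → EE A4 92.
U+2375: 3-byte form → E2 8D B5.
U+2FBE: 3-byte form → E2 BE BE.
U+10055: 4-byte form → F0 90 81 95.
U+2634: 3-byte form → E2 98 B4.
U+2E866: 4-byte form → F0 AE A1 A6.
Concatenated (20 bytes): EE A4 92 E2 8D B5 E2 BE BE F0 90 81 95 E2 98 B4 F0 AE A1 A6.

EE A4 92 E2 8D B5 E2 BE BE F0 90 81 95 E2 98 B4 F0 AE A1 A6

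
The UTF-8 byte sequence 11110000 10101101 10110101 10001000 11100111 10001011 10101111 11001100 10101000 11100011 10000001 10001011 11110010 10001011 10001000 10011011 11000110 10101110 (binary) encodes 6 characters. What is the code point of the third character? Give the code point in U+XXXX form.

U+0328

Offset 0: leading byte 0xF0 = 11110000 → 4-byte char #1 = F0 AD B5 88.
Offset 4: leading byte 0xE7 = 11100111 → 3-byte char #2 = E7 8B AF.
Offset 7: leading byte 0xCC = 11001100 → 2-byte char #3 = CC A8.
Leading byte 0xCC = 11001100 matches 110xxxxx → 2-byte sequence.
Byte 1: 0xCC = 11001100, payload 01100 (5 bits).
Byte 2: 0xA8 = 10101000 (10xxxxxx ✓), payload 101000.
Concatenate: 01100101000 = 0x328 (11 bits → U+0328).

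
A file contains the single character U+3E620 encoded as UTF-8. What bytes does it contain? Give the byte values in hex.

U+3E620 = 0x3E620 = 255520 decimal. In range U+10000–U+10FFFF → 4-byte form: 11110xxx 10xxxxxx 10xxxxxx 10xxxxxx.
Binary (21 bits): 000111110011000100000.
Split 3+6+6+6: 000 | 111110 | 011000 | 100000.
Byte 1: 11110000 = 0xF0.
Byte 2: 10111110 = 0xBE.
Byte 3: 10011000 = 0x98.
Byte 4: 10100000 = 0xA0.

F0 BE 98 A0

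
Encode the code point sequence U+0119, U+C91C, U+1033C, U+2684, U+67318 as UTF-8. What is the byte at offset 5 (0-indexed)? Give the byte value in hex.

0xF0

U+0119 → 2-byte form C4 99 at offsets 0–1.
U+C91C → 3-byte form EC A4 9C at offsets 2–4.
U+1033C → 4-byte form F0 90 8C BC at offsets 5–8.
Offset 5 falls in char 3's range; it's byte 1 of F0 90 8C BC = 0xF0.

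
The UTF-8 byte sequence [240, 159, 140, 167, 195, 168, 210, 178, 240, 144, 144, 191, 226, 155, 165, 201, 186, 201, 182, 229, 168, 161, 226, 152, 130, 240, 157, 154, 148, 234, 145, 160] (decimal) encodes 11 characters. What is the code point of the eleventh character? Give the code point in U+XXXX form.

U+A460

Offset 0: leading byte 0xF0 = 11110000 → 4-byte char #1 = F0 9F 8C A7.
Offset 4: leading byte 0xC3 = 11000011 → 2-byte char #2 = C3 A8.
Offset 6: leading byte 0xD2 = 11010010 → 2-byte char #3 = D2 B2.
Offset 8: leading byte 0xF0 = 11110000 → 4-byte char #4 = F0 90 90 BF.
Offset 12: leading byte 0xE2 = 11100010 → 3-byte char #5 = E2 9B A5.
Offset 15: leading byte 0xC9 = 11001001 → 2-byte char #6 = C9 BA.
Offset 17: leading byte 0xC9 = 11001001 → 2-byte char #7 = C9 B6.
Offset 19: leading byte 0xE5 = 11100101 → 3-byte char #8 = E5 A8 A1.
Offset 22: leading byte 0xE2 = 11100010 → 3-byte char #9 = E2 98 82.
Offset 25: leading byte 0xF0 = 11110000 → 4-byte char #10 = F0 9D 9A 94.
Offset 29: leading byte 0xEA = 11101010 → 3-byte char #11 = EA 91 A0.
Leading byte 0xEA = 11101010 matches 1110xxxx → 3-byte sequence.
Byte 1: 0xEA = 11101010, payload 1010 (4 bits).
Byte 2: 0x91 = 10010001 (10xxxxxx ✓), payload 010001.
Byte 3: 0xA0 = 10100000 (10xxxxxx ✓), payload 100000.
Concatenate: 1010010001100000 = 0xA460 (16 bits → U+A460).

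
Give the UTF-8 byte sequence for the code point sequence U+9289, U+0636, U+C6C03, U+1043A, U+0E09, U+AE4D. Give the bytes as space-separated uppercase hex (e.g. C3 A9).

E9 8A 89 D8 B6 F3 86 B0 83 F0 90 90 BA E0 B8 89 EA B9 8D

U+9289: 3-byte form → E9 8A 89.
U+0636: 2-byte form → D8 B6.
U+C6C03: 4-byte form → F3 86 B0 83.
U+1043A: 4-byte form → F0 90 90 BA.
U+0E09: 3-byte form → E0 B8 89.
U+AE4D: 3-byte form → EA B9 8D.
Concatenated (19 bytes): E9 8A 89 D8 B6 F3 86 B0 83 F0 90 90 BA E0 B8 89 EA B9 8D.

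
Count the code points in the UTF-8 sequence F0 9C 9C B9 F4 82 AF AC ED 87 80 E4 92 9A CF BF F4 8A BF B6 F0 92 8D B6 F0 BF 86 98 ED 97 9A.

Byte at offset 0: 0xF0 = 11110000 → 4-byte char (#1). Advance 4.
Byte at offset 4: 0xF4 = 11110100 → 4-byte char (#2). Advance 4.
Byte at offset 8: 0xED = 11101101 → 3-byte char (#3). Advance 3.
Byte at offset 11: 0xE4 = 11100100 → 3-byte char (#4). Advance 3.
Byte at offset 14: 0xCF = 11001111 → 2-byte char (#5). Advance 2.
Byte at offset 16: 0xF4 = 11110100 → 4-byte char (#6). Advance 4.
Byte at offset 20: 0xF0 = 11110000 → 4-byte char (#7). Advance 4.
Byte at offset 24: 0xF0 = 11110000 → 4-byte char (#8). Advance 4.
Byte at offset 28: 0xED = 11101101 → 3-byte char (#9). Advance 3.
Reached end at offset 31 after 9 code points.

9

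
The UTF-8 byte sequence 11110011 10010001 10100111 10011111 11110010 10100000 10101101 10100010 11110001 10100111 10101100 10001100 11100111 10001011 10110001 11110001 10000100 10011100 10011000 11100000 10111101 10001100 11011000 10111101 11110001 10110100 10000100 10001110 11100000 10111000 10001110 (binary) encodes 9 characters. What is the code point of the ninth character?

Offset 0: leading byte 0xF3 = 11110011 → 4-byte char #1 = F3 91 A7 9F.
Offset 4: leading byte 0xF2 = 11110010 → 4-byte char #2 = F2 A0 AD A2.
Offset 8: leading byte 0xF1 = 11110001 → 4-byte char #3 = F1 A7 AC 8C.
Offset 12: leading byte 0xE7 = 11100111 → 3-byte char #4 = E7 8B B1.
Offset 15: leading byte 0xF1 = 11110001 → 4-byte char #5 = F1 84 9C 98.
Offset 19: leading byte 0xE0 = 11100000 → 3-byte char #6 = E0 BD 8C.
Offset 22: leading byte 0xD8 = 11011000 → 2-byte char #7 = D8 BD.
Offset 24: leading byte 0xF1 = 11110001 → 4-byte char #8 = F1 B4 84 8E.
Offset 28: leading byte 0xE0 = 11100000 → 3-byte char #9 = E0 B8 8E.
Leading byte 0xE0 = 11100000 matches 1110xxxx → 3-byte sequence.
Byte 1: 0xE0 = 11100000, payload 0000 (4 bits).
Byte 2: 0xB8 = 10111000 (10xxxxxx ✓), payload 111000.
Byte 3: 0x8E = 10001110 (10xxxxxx ✓), payload 001110.
Concatenate: 0000111000001110 = 0xE0E (16 bits → U+0E0E).

U+0E0E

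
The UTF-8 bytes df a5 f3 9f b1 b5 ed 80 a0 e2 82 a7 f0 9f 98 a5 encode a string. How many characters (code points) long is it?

5

Byte at offset 0: 0xDF = 11011111 → 2-byte char (#1). Advance 2.
Byte at offset 2: 0xF3 = 11110011 → 4-byte char (#2). Advance 4.
Byte at offset 6: 0xED = 11101101 → 3-byte char (#3). Advance 3.
Byte at offset 9: 0xE2 = 11100010 → 3-byte char (#4). Advance 3.
Byte at offset 12: 0xF0 = 11110000 → 4-byte char (#5). Advance 4.
Reached end at offset 16 after 5 code points.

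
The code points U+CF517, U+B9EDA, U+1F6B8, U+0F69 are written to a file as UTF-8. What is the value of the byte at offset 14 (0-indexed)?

0xA9

U+CF517 → 4-byte form F3 8F 94 97 at offsets 0–3.
U+B9EDA → 4-byte form F2 B9 BB 9A at offsets 4–7.
U+1F6B8 → 4-byte form F0 9F 9A B8 at offsets 8–11.
U+0F69 → 3-byte form E0 BD A9 at offsets 12–14.
Offset 14 falls in char 4's range; it's byte 3 of E0 BD A9 = 0xA9.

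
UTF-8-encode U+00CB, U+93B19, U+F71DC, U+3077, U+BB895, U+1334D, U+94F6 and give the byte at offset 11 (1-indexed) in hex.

0xE3

1-indexed offset 11 is 0-indexed offset 10.
U+00CB → 2-byte form C3 8B at offsets 0–1.
U+93B19 → 4-byte form F2 93 AC 99 at offsets 2–5.
U+F71DC → 4-byte form F3 B7 87 9C at offsets 6–9.
U+3077 → 3-byte form E3 81 B7 at offsets 10–12.
Offset 10 falls in char 4's range; it's byte 1 of E3 81 B7 = 0xE3.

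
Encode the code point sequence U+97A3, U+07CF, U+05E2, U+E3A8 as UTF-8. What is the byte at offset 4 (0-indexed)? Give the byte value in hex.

0x8F

U+97A3 → 3-byte form E9 9E A3 at offsets 0–2.
U+07CF → 2-byte form DF 8F at offsets 3–4.
Offset 4 falls in char 2's range; it's byte 2 of DF 8F = 0x8F.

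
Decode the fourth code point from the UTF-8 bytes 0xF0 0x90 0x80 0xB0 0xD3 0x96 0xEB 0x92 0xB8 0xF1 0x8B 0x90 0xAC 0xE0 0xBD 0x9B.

Offset 0: leading byte 0xF0 = 11110000 → 4-byte char #1 = F0 90 80 B0.
Offset 4: leading byte 0xD3 = 11010011 → 2-byte char #2 = D3 96.
Offset 6: leading byte 0xEB = 11101011 → 3-byte char #3 = EB 92 B8.
Offset 9: leading byte 0xF1 = 11110001 → 4-byte char #4 = F1 8B 90 AC.
Leading byte 0xF1 = 11110001 matches 11110xxx → 4-byte sequence.
Byte 1: 0xF1 = 11110001, payload 001 (3 bits).
Byte 2: 0x8B = 10001011 (10xxxxxx ✓), payload 001011.
Byte 3: 0x90 = 10010000 (10xxxxxx ✓), payload 010000.
Byte 4: 0xAC = 10101100 (10xxxxxx ✓), payload 101100.
Concatenate: 001001011010000101100 = 0x4B42C (21 bits → U+4B42C).

U+4B42C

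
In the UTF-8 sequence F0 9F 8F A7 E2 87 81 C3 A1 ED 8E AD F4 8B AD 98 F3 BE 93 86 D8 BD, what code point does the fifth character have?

U+10BB58

Offset 0: leading byte 0xF0 = 11110000 → 4-byte char #1 = F0 9F 8F A7.
Offset 4: leading byte 0xE2 = 11100010 → 3-byte char #2 = E2 87 81.
Offset 7: leading byte 0xC3 = 11000011 → 2-byte char #3 = C3 A1.
Offset 9: leading byte 0xED = 11101101 → 3-byte char #4 = ED 8E AD.
Offset 12: leading byte 0xF4 = 11110100 → 4-byte char #5 = F4 8B AD 98.
Leading byte 0xF4 = 11110100 matches 11110xxx → 4-byte sequence.
Byte 1: 0xF4 = 11110100, payload 100 (3 bits).
Byte 2: 0x8B = 10001011 (10xxxxxx ✓), payload 001011.
Byte 3: 0xAD = 10101101 (10xxxxxx ✓), payload 101101.
Byte 4: 0x98 = 10011000 (10xxxxxx ✓), payload 011000.
Concatenate: 100001011101101011000 = 0x10BB58 (21 bits → U+10BB58).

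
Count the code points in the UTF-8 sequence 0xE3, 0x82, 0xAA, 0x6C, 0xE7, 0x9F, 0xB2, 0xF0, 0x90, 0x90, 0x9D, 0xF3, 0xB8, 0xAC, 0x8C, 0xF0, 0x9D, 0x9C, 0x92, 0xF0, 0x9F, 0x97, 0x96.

Byte at offset 0: 0xE3 = 11100011 → 3-byte char (#1). Advance 3.
Byte at offset 3: 0x6C = 01101100 → 1-byte char (#2). Advance 1.
Byte at offset 4: 0xE7 = 11100111 → 3-byte char (#3). Advance 3.
Byte at offset 7: 0xF0 = 11110000 → 4-byte char (#4). Advance 4.
Byte at offset 11: 0xF3 = 11110011 → 4-byte char (#5). Advance 4.
Byte at offset 15: 0xF0 = 11110000 → 4-byte char (#6). Advance 4.
Byte at offset 19: 0xF0 = 11110000 → 4-byte char (#7). Advance 4.
Reached end at offset 23 after 7 code points.

7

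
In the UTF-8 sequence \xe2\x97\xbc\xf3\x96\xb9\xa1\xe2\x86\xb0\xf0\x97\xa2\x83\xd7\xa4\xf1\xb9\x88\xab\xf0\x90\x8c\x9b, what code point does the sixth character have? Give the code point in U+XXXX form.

Offset 0: leading byte 0xE2 = 11100010 → 3-byte char #1 = E2 97 BC.
Offset 3: leading byte 0xF3 = 11110011 → 4-byte char #2 = F3 96 B9 A1.
Offset 7: leading byte 0xE2 = 11100010 → 3-byte char #3 = E2 86 B0.
Offset 10: leading byte 0xF0 = 11110000 → 4-byte char #4 = F0 97 A2 83.
Offset 14: leading byte 0xD7 = 11010111 → 2-byte char #5 = D7 A4.
Offset 16: leading byte 0xF1 = 11110001 → 4-byte char #6 = F1 B9 88 AB.
Leading byte 0xF1 = 11110001 matches 11110xxx → 4-byte sequence.
Byte 1: 0xF1 = 11110001, payload 001 (3 bits).
Byte 2: 0xB9 = 10111001 (10xxxxxx ✓), payload 111001.
Byte 3: 0x88 = 10001000 (10xxxxxx ✓), payload 001000.
Byte 4: 0xAB = 10101011 (10xxxxxx ✓), payload 101011.
Concatenate: 001111001001000101011 = 0x7922B (21 bits → U+7922B).

U+7922B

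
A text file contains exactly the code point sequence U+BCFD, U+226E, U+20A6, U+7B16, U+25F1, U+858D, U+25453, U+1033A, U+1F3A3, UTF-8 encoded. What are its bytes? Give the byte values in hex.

EB B3 BD E2 89 AE E2 82 A6 E7 AC 96 E2 97 B1 E8 96 8D F0 A5 91 93 F0 90 8C BA F0 9F 8E A3

U+BCFD: 3-byte form → EB B3 BD.
U+226E: 3-byte form → E2 89 AE.
U+20A6: 3-byte form → E2 82 A6.
U+7B16: 3-byte form → E7 AC 96.
U+25F1: 3-byte form → E2 97 B1.
U+858D: 3-byte form → E8 96 8D.
U+25453: 4-byte form → F0 A5 91 93.
U+1033A: 4-byte form → F0 90 8C BA.
U+1F3A3: 4-byte form → F0 9F 8E A3.
Concatenated (30 bytes): EB B3 BD E2 89 AE E2 82 A6 E7 AC 96 E2 97 B1 E8 96 8D F0 A5 91 93 F0 90 8C BA F0 9F 8E A3.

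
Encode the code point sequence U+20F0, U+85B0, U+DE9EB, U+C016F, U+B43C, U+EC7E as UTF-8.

E2 83 B0 E8 96 B0 F3 9E A7 AB F3 80 85 AF EB 90 BC EE B1 BE

U+20F0: 3-byte form → E2 83 B0.
U+85B0: 3-byte form → E8 96 B0.
U+DE9EB: 4-byte form → F3 9E A7 AB.
U+C016F: 4-byte form → F3 80 85 AF.
U+B43C: 3-byte form → EB 90 BC.
U+EC7E: 3-byte form → EE B1 BE.
Concatenated (20 bytes): E2 83 B0 E8 96 B0 F3 9E A7 AB F3 80 85 AF EB 90 BC EE B1 BE.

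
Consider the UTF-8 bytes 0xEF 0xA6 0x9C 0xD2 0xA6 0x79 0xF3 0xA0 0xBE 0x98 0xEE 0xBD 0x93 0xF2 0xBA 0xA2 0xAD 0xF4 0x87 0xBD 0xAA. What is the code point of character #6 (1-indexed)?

Offset 0: leading byte 0xEF = 11101111 → 3-byte char #1 = EF A6 9C.
Offset 3: leading byte 0xD2 = 11010010 → 2-byte char #2 = D2 A6.
Offset 5: leading byte 0x79 = 01111001 → 1-byte char #3 = 79.
Offset 6: leading byte 0xF3 = 11110011 → 4-byte char #4 = F3 A0 BE 98.
Offset 10: leading byte 0xEE = 11101110 → 3-byte char #5 = EE BD 93.
Offset 13: leading byte 0xF2 = 11110010 → 4-byte char #6 = F2 BA A2 AD.
Leading byte 0xF2 = 11110010 matches 11110xxx → 4-byte sequence.
Byte 1: 0xF2 = 11110010, payload 010 (3 bits).
Byte 2: 0xBA = 10111010 (10xxxxxx ✓), payload 111010.
Byte 3: 0xA2 = 10100010 (10xxxxxx ✓), payload 100010.
Byte 4: 0xAD = 10101101 (10xxxxxx ✓), payload 101101.
Concatenate: 010111010100010101101 = 0xBA8AD (21 bits → U+BA8AD).

U+BA8AD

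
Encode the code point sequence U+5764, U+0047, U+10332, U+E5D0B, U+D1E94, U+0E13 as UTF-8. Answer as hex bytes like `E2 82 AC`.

U+5764: 3-byte form → E5 9D A4.
U+0047: 1-byte form → 47.
U+10332: 4-byte form → F0 90 8C B2.
U+E5D0B: 4-byte form → F3 A5 B4 8B.
U+D1E94: 4-byte form → F3 91 BA 94.
U+0E13: 3-byte form → E0 B8 93.
Concatenated (19 bytes): E5 9D A4 47 F0 90 8C B2 F3 A5 B4 8B F3 91 BA 94 E0 B8 93.

E5 9D A4 47 F0 90 8C B2 F3 A5 B4 8B F3 91 BA 94 E0 B8 93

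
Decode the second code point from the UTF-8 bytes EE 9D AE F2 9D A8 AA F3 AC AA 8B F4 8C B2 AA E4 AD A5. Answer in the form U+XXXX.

Offset 0: leading byte 0xEE = 11101110 → 3-byte char #1 = EE 9D AE.
Offset 3: leading byte 0xF2 = 11110010 → 4-byte char #2 = F2 9D A8 AA.
Leading byte 0xF2 = 11110010 matches 11110xxx → 4-byte sequence.
Byte 1: 0xF2 = 11110010, payload 010 (3 bits).
Byte 2: 0x9D = 10011101 (10xxxxxx ✓), payload 011101.
Byte 3: 0xA8 = 10101000 (10xxxxxx ✓), payload 101000.
Byte 4: 0xAA = 10101010 (10xxxxxx ✓), payload 101010.
Concatenate: 010011101101000101010 = 0x9DA2A (21 bits → U+9DA2A).

U+9DA2A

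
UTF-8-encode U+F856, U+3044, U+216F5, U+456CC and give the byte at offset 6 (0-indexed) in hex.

U+F856 → 3-byte form EF A1 96 at offsets 0–2.
U+3044 → 3-byte form E3 81 84 at offsets 3–5.
U+216F5 → 4-byte form F0 A1 9B B5 at offsets 6–9.
Offset 6 falls in char 3's range; it's byte 1 of F0 A1 9B B5 = 0xF0.

0xF0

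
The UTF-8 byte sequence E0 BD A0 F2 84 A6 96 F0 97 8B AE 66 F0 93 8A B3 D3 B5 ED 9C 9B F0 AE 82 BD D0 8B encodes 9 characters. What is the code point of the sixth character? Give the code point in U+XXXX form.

U+04F5

Offset 0: leading byte 0xE0 = 11100000 → 3-byte char #1 = E0 BD A0.
Offset 3: leading byte 0xF2 = 11110010 → 4-byte char #2 = F2 84 A6 96.
Offset 7: leading byte 0xF0 = 11110000 → 4-byte char #3 = F0 97 8B AE.
Offset 11: leading byte 0x66 = 01100110 → 1-byte char #4 = 66.
Offset 12: leading byte 0xF0 = 11110000 → 4-byte char #5 = F0 93 8A B3.
Offset 16: leading byte 0xD3 = 11010011 → 2-byte char #6 = D3 B5.
Leading byte 0xD3 = 11010011 matches 110xxxxx → 2-byte sequence.
Byte 1: 0xD3 = 11010011, payload 10011 (5 bits).
Byte 2: 0xB5 = 10110101 (10xxxxxx ✓), payload 110101.
Concatenate: 10011110101 = 0x4F5 (11 bits → U+04F5).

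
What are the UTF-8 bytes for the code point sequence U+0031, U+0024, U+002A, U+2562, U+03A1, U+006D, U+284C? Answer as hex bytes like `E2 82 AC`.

U+0031: 1-byte form → 31.
U+0024: 1-byte form → 24.
U+002A: 1-byte form → 2A.
U+2562: 3-byte form → E2 95 A2.
U+03A1: 2-byte form → CE A1.
U+006D: 1-byte form → 6D.
U+284C: 3-byte form → E2 A1 8C.
Concatenated (12 bytes): 31 24 2A E2 95 A2 CE A1 6D E2 A1 8C.

31 24 2A E2 95 A2 CE A1 6D E2 A1 8C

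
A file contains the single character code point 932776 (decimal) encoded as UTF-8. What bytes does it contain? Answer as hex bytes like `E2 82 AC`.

U+E3BA8 = 0xE3BA8 = 932776 decimal. In range U+10000–U+10FFFF → 4-byte form: 11110xxx 10xxxxxx 10xxxxxx 10xxxxxx.
Binary (21 bits): 011100011101110101000.
Split 3+6+6+6: 011 | 100011 | 101110 | 101000.
Byte 1: 11110011 = 0xF3.
Byte 2: 10100011 = 0xA3.
Byte 3: 10101110 = 0xAE.
Byte 4: 10101000 = 0xA8.

F3 A3 AE A8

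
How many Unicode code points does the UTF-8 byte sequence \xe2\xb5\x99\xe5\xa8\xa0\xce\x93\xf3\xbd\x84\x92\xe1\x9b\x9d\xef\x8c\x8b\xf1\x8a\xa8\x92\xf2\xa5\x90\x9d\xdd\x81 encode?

9

Byte at offset 0: 0xE2 = 11100010 → 3-byte char (#1). Advance 3.
Byte at offset 3: 0xE5 = 11100101 → 3-byte char (#2). Advance 3.
Byte at offset 6: 0xCE = 11001110 → 2-byte char (#3). Advance 2.
Byte at offset 8: 0xF3 = 11110011 → 4-byte char (#4). Advance 4.
Byte at offset 12: 0xE1 = 11100001 → 3-byte char (#5). Advance 3.
Byte at offset 15: 0xEF = 11101111 → 3-byte char (#6). Advance 3.
Byte at offset 18: 0xF1 = 11110001 → 4-byte char (#7). Advance 4.
Byte at offset 22: 0xF2 = 11110010 → 4-byte char (#8). Advance 4.
Byte at offset 26: 0xDD = 11011101 → 2-byte char (#9). Advance 2.
Reached end at offset 28 after 9 code points.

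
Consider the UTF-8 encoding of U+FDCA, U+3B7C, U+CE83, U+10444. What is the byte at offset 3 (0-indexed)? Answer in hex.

U+FDCA → 3-byte form EF B7 8A at offsets 0–2.
U+3B7C → 3-byte form E3 AD BC at offsets 3–5.
Offset 3 falls in char 2's range; it's byte 1 of E3 AD BC = 0xE3.

0xE3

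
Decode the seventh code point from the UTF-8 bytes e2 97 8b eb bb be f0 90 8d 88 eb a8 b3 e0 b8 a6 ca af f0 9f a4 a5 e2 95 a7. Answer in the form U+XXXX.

U+1F925

Offset 0: leading byte 0xE2 = 11100010 → 3-byte char #1 = E2 97 8B.
Offset 3: leading byte 0xEB = 11101011 → 3-byte char #2 = EB BB BE.
Offset 6: leading byte 0xF0 = 11110000 → 4-byte char #3 = F0 90 8D 88.
Offset 10: leading byte 0xEB = 11101011 → 3-byte char #4 = EB A8 B3.
Offset 13: leading byte 0xE0 = 11100000 → 3-byte char #5 = E0 B8 A6.
Offset 16: leading byte 0xCA = 11001010 → 2-byte char #6 = CA AF.
Offset 18: leading byte 0xF0 = 11110000 → 4-byte char #7 = F0 9F A4 A5.
Leading byte 0xF0 = 11110000 matches 11110xxx → 4-byte sequence.
Byte 1: 0xF0 = 11110000, payload 000 (3 bits).
Byte 2: 0x9F = 10011111 (10xxxxxx ✓), payload 011111.
Byte 3: 0xA4 = 10100100 (10xxxxxx ✓), payload 100100.
Byte 4: 0xA5 = 10100101 (10xxxxxx ✓), payload 100101.
Concatenate: 000011111100100100101 = 0x1F925 (21 bits → U+1F925).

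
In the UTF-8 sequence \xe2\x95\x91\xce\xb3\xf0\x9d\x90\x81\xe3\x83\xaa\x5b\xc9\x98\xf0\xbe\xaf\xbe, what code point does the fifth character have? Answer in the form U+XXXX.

Offset 0: leading byte 0xE2 = 11100010 → 3-byte char #1 = E2 95 91.
Offset 3: leading byte 0xCE = 11001110 → 2-byte char #2 = CE B3.
Offset 5: leading byte 0xF0 = 11110000 → 4-byte char #3 = F0 9D 90 81.
Offset 9: leading byte 0xE3 = 11100011 → 3-byte char #4 = E3 83 AA.
Offset 12: leading byte 0x5B = 01011011 → 1-byte char #5 = 5B.
Leading byte 0x5B = 01011011 matches 0xxxxxxx → 1-byte sequence.
Byte 1: 0x5B = 01011011, payload 1011011 (7 bits).
Concatenate: 1011011 = 0x5B (7 bits → U+005B).

U+005B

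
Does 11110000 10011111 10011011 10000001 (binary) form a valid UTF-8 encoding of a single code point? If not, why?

valid

Leading byte 0xF0 = 11110000 → 4-byte form.
Continuation bytes 0x9F=10011111, 0x9B=10011011, 0x81=10000001 all match 10xxxxxx.
Decoded value 0x1F6C1 is ≥ 0x10000 (shortest form) and not a surrogate.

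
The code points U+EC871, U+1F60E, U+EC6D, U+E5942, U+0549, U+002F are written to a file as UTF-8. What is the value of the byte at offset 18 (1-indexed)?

1-indexed offset 18 is 0-indexed offset 17.
U+EC871 → 4-byte form F3 AC A1 B1 at offsets 0–3.
U+1F60E → 4-byte form F0 9F 98 8E at offsets 4–7.
U+EC6D → 3-byte form EE B1 AD at offsets 8–10.
U+E5942 → 4-byte form F3 A5 A5 82 at offsets 11–14.
U+0549 → 2-byte form D5 89 at offsets 15–16.
U+002F → 1-byte form 2F at offsets 17–17.
Offset 17 falls in char 6's range; it's byte 1 of 2F = 0x2F.

0x2F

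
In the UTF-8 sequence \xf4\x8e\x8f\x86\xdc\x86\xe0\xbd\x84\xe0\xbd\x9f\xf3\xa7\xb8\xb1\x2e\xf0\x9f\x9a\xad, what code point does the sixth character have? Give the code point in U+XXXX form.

Offset 0: leading byte 0xF4 = 11110100 → 4-byte char #1 = F4 8E 8F 86.
Offset 4: leading byte 0xDC = 11011100 → 2-byte char #2 = DC 86.
Offset 6: leading byte 0xE0 = 11100000 → 3-byte char #3 = E0 BD 84.
Offset 9: leading byte 0xE0 = 11100000 → 3-byte char #4 = E0 BD 9F.
Offset 12: leading byte 0xF3 = 11110011 → 4-byte char #5 = F3 A7 B8 B1.
Offset 16: leading byte 0x2E = 00101110 → 1-byte char #6 = 2E.
Leading byte 0x2E = 00101110 matches 0xxxxxxx → 1-byte sequence.
Byte 1: 0x2E = 00101110, payload 0101110 (7 bits).
Concatenate: 0101110 = 0x2E (7 bits → U+002E).

U+002E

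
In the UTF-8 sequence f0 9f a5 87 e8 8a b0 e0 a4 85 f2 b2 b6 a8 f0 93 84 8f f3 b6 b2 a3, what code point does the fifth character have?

Offset 0: leading byte 0xF0 = 11110000 → 4-byte char #1 = F0 9F A5 87.
Offset 4: leading byte 0xE8 = 11101000 → 3-byte char #2 = E8 8A B0.
Offset 7: leading byte 0xE0 = 11100000 → 3-byte char #3 = E0 A4 85.
Offset 10: leading byte 0xF2 = 11110010 → 4-byte char #4 = F2 B2 B6 A8.
Offset 14: leading byte 0xF0 = 11110000 → 4-byte char #5 = F0 93 84 8F.
Leading byte 0xF0 = 11110000 matches 11110xxx → 4-byte sequence.
Byte 1: 0xF0 = 11110000, payload 000 (3 bits).
Byte 2: 0x93 = 10010011 (10xxxxxx ✓), payload 010011.
Byte 3: 0x84 = 10000100 (10xxxxxx ✓), payload 000100.
Byte 4: 0x8F = 10001111 (10xxxxxx ✓), payload 001111.
Concatenate: 000010011000100001111 = 0x1310F (21 bits → U+1310F).

U+1310F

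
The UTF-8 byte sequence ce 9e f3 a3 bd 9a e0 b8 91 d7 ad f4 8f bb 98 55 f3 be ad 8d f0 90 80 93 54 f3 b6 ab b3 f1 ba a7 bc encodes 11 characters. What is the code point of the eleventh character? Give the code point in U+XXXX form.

Offset 0: leading byte 0xCE = 11001110 → 2-byte char #1 = CE 9E.
Offset 2: leading byte 0xF3 = 11110011 → 4-byte char #2 = F3 A3 BD 9A.
Offset 6: leading byte 0xE0 = 11100000 → 3-byte char #3 = E0 B8 91.
Offset 9: leading byte 0xD7 = 11010111 → 2-byte char #4 = D7 AD.
Offset 11: leading byte 0xF4 = 11110100 → 4-byte char #5 = F4 8F BB 98.
Offset 15: leading byte 0x55 = 01010101 → 1-byte char #6 = 55.
Offset 16: leading byte 0xF3 = 11110011 → 4-byte char #7 = F3 BE AD 8D.
Offset 20: leading byte 0xF0 = 11110000 → 4-byte char #8 = F0 90 80 93.
Offset 24: leading byte 0x54 = 01010100 → 1-byte char #9 = 54.
Offset 25: leading byte 0xF3 = 11110011 → 4-byte char #10 = F3 B6 AB B3.
Offset 29: leading byte 0xF1 = 11110001 → 4-byte char #11 = F1 BA A7 BC.
Leading byte 0xF1 = 11110001 matches 11110xxx → 4-byte sequence.
Byte 1: 0xF1 = 11110001, payload 001 (3 bits).
Byte 2: 0xBA = 10111010 (10xxxxxx ✓), payload 111010.
Byte 3: 0xA7 = 10100111 (10xxxxxx ✓), payload 100111.
Byte 4: 0xBC = 10111100 (10xxxxxx ✓), payload 111100.
Concatenate: 001111010100111111100 = 0x7A9FC (21 bits → U+7A9FC).

U+7A9FC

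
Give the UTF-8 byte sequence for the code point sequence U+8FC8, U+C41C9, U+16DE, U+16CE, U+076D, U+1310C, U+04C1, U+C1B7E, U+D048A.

U+8FC8: 3-byte form → E8 BF 88.
U+C41C9: 4-byte form → F3 84 87 89.
U+16DE: 3-byte form → E1 9B 9E.
U+16CE: 3-byte form → E1 9B 8E.
U+076D: 2-byte form → DD AD.
U+1310C: 4-byte form → F0 93 84 8C.
U+04C1: 2-byte form → D3 81.
U+C1B7E: 4-byte form → F3 81 AD BE.
U+D048A: 4-byte form → F3 90 92 8A.
Concatenated (29 bytes): E8 BF 88 F3 84 87 89 E1 9B 9E E1 9B 8E DD AD F0 93 84 8C D3 81 F3 81 AD BE F3 90 92 8A.

E8 BF 88 F3 84 87 89 E1 9B 9E E1 9B 8E DD AD F0 93 84 8C D3 81 F3 81 AD BE F3 90 92 8A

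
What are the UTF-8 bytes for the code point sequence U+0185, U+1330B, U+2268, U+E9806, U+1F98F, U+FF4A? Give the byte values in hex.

C6 85 F0 93 8C 8B E2 89 A8 F3 A9 A0 86 F0 9F A6 8F EF BD 8A

U+0185: 2-byte form → C6 85.
U+1330B: 4-byte form → F0 93 8C 8B.
U+2268: 3-byte form → E2 89 A8.
U+E9806: 4-byte form → F3 A9 A0 86.
U+1F98F: 4-byte form → F0 9F A6 8F.
U+FF4A: 3-byte form → EF BD 8A.
Concatenated (20 bytes): C6 85 F0 93 8C 8B E2 89 A8 F3 A9 A0 86 F0 9F A6 8F EF BD 8A.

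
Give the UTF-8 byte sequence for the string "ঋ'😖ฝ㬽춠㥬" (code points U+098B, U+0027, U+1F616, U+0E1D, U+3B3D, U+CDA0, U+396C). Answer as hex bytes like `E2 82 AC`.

U+098B: 3-byte form → E0 A6 8B.
U+0027: 1-byte form → 27.
U+1F616: 4-byte form → F0 9F 98 96.
U+0E1D: 3-byte form → E0 B8 9D.
U+3B3D: 3-byte form → E3 AC BD.
U+CDA0: 3-byte form → EC B6 A0.
U+396C: 3-byte form → E3 A5 AC.
Concatenated (20 bytes): E0 A6 8B 27 F0 9F 98 96 E0 B8 9D E3 AC BD EC B6 A0 E3 A5 AC.

E0 A6 8B 27 F0 9F 98 96 E0 B8 9D E3 AC BD EC B6 A0 E3 A5 AC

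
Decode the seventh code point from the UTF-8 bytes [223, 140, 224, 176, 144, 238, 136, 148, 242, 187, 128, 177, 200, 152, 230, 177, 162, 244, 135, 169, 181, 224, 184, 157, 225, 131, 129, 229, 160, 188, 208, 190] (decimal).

Offset 0: leading byte 0xDF = 11011111 → 2-byte char #1 = DF 8C.
Offset 2: leading byte 0xE0 = 11100000 → 3-byte char #2 = E0 B0 90.
Offset 5: leading byte 0xEE = 11101110 → 3-byte char #3 = EE 88 94.
Offset 8: leading byte 0xF2 = 11110010 → 4-byte char #4 = F2 BB 80 B1.
Offset 12: leading byte 0xC8 = 11001000 → 2-byte char #5 = C8 98.
Offset 14: leading byte 0xE6 = 11100110 → 3-byte char #6 = E6 B1 A2.
Offset 17: leading byte 0xF4 = 11110100 → 4-byte char #7 = F4 87 A9 B5.
Leading byte 0xF4 = 11110100 matches 11110xxx → 4-byte sequence.
Byte 1: 0xF4 = 11110100, payload 100 (3 bits).
Byte 2: 0x87 = 10000111 (10xxxxxx ✓), payload 000111.
Byte 3: 0xA9 = 10101001 (10xxxxxx ✓), payload 101001.
Byte 4: 0xB5 = 10110101 (10xxxxxx ✓), payload 110101.
Concatenate: 100000111101001110101 = 0x107A75 (21 bits → U+107A75).

U+107A75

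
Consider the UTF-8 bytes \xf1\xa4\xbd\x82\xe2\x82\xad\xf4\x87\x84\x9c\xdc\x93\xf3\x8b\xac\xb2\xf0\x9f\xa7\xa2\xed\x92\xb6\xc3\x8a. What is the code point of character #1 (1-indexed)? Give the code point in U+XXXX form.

U+64F42

Offset 0: leading byte 0xF1 = 11110001 → 4-byte char #1 = F1 A4 BD 82.
Leading byte 0xF1 = 11110001 matches 11110xxx → 4-byte sequence.
Byte 1: 0xF1 = 11110001, payload 001 (3 bits).
Byte 2: 0xA4 = 10100100 (10xxxxxx ✓), payload 100100.
Byte 3: 0xBD = 10111101 (10xxxxxx ✓), payload 111101.
Byte 4: 0x82 = 10000010 (10xxxxxx ✓), payload 000010.
Concatenate: 001100100111101000010 = 0x64F42 (21 bits → U+64F42).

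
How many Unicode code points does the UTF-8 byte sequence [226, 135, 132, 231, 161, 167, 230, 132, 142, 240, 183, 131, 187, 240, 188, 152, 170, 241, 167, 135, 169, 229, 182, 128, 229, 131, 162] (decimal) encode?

Byte at offset 0: 0xE2 = 11100010 → 3-byte char (#1). Advance 3.
Byte at offset 3: 0xE7 = 11100111 → 3-byte char (#2). Advance 3.
Byte at offset 6: 0xE6 = 11100110 → 3-byte char (#3). Advance 3.
Byte at offset 9: 0xF0 = 11110000 → 4-byte char (#4). Advance 4.
Byte at offset 13: 0xF0 = 11110000 → 4-byte char (#5). Advance 4.
Byte at offset 17: 0xF1 = 11110001 → 4-byte char (#6). Advance 4.
Byte at offset 21: 0xE5 = 11100101 → 3-byte char (#7). Advance 3.
Byte at offset 24: 0xE5 = 11100101 → 3-byte char (#8). Advance 3.
Reached end at offset 27 after 8 code points.

8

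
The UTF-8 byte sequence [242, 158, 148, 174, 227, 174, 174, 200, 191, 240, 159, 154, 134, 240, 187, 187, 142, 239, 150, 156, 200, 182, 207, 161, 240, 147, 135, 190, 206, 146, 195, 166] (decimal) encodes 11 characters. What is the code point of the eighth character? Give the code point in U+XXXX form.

U+03E1

Offset 0: leading byte 0xF2 = 11110010 → 4-byte char #1 = F2 9E 94 AE.
Offset 4: leading byte 0xE3 = 11100011 → 3-byte char #2 = E3 AE AE.
Offset 7: leading byte 0xC8 = 11001000 → 2-byte char #3 = C8 BF.
Offset 9: leading byte 0xF0 = 11110000 → 4-byte char #4 = F0 9F 9A 86.
Offset 13: leading byte 0xF0 = 11110000 → 4-byte char #5 = F0 BB BB 8E.
Offset 17: leading byte 0xEF = 11101111 → 3-byte char #6 = EF 96 9C.
Offset 20: leading byte 0xC8 = 11001000 → 2-byte char #7 = C8 B6.
Offset 22: leading byte 0xCF = 11001111 → 2-byte char #8 = CF A1.
Leading byte 0xCF = 11001111 matches 110xxxxx → 2-byte sequence.
Byte 1: 0xCF = 11001111, payload 01111 (5 bits).
Byte 2: 0xA1 = 10100001 (10xxxxxx ✓), payload 100001.
Concatenate: 01111100001 = 0x3E1 (11 bits → U+03E1).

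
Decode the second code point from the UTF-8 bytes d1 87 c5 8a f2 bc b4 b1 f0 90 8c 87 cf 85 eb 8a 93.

Offset 0: leading byte 0xD1 = 11010001 → 2-byte char #1 = D1 87.
Offset 2: leading byte 0xC5 = 11000101 → 2-byte char #2 = C5 8A.
Leading byte 0xC5 = 11000101 matches 110xxxxx → 2-byte sequence.
Byte 1: 0xC5 = 11000101, payload 00101 (5 bits).
Byte 2: 0x8A = 10001010 (10xxxxxx ✓), payload 001010.
Concatenate: 00101001010 = 0x14A (11 bits → U+014A).

U+014A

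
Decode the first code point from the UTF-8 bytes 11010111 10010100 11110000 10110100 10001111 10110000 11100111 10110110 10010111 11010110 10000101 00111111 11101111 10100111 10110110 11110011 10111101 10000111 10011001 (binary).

U+05D4

Offset 0: leading byte 0xD7 = 11010111 → 2-byte char #1 = D7 94.
Leading byte 0xD7 = 11010111 matches 110xxxxx → 2-byte sequence.
Byte 1: 0xD7 = 11010111, payload 10111 (5 bits).
Byte 2: 0x94 = 10010100 (10xxxxxx ✓), payload 010100.
Concatenate: 10111010100 = 0x5D4 (11 bits → U+05D4).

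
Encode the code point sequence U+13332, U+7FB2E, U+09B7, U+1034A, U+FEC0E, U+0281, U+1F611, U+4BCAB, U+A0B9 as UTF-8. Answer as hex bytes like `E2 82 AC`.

F0 93 8C B2 F1 BF AC AE E0 A6 B7 F0 90 8D 8A F3 BE B0 8E CA 81 F0 9F 98 91 F1 8B B2 AB EA 82 B9

U+13332: 4-byte form → F0 93 8C B2.
U+7FB2E: 4-byte form → F1 BF AC AE.
U+09B7: 3-byte form → E0 A6 B7.
U+1034A: 4-byte form → F0 90 8D 8A.
U+FEC0E: 4-byte form → F3 BE B0 8E.
U+0281: 2-byte form → CA 81.
U+1F611: 4-byte form → F0 9F 98 91.
U+4BCAB: 4-byte form → F1 8B B2 AB.
U+A0B9: 3-byte form → EA 82 B9.
Concatenated (32 bytes): F0 93 8C B2 F1 BF AC AE E0 A6 B7 F0 90 8D 8A F3 BE B0 8E CA 81 F0 9F 98 91 F1 8B B2 AB EA 82 B9.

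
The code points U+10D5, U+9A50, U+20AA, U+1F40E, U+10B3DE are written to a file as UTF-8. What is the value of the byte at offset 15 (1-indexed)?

0x8B

1-indexed offset 15 is 0-indexed offset 14.
U+10D5 → 3-byte form E1 83 95 at offsets 0–2.
U+9A50 → 3-byte form E9 A9 90 at offsets 3–5.
U+20AA → 3-byte form E2 82 AA at offsets 6–8.
U+1F40E → 4-byte form F0 9F 90 8E at offsets 9–12.
U+10B3DE → 4-byte form F4 8B 8F 9E at offsets 13–16.
Offset 14 falls in char 5's range; it's byte 2 of F4 8B 8F 9E = 0x8B.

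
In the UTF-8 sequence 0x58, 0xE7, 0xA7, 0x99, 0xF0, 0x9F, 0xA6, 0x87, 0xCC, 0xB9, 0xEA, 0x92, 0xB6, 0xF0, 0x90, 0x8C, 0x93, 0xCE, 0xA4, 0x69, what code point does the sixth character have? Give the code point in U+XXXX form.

Offset 0: leading byte 0x58 = 01011000 → 1-byte char #1 = 58.
Offset 1: leading byte 0xE7 = 11100111 → 3-byte char #2 = E7 A7 99.
Offset 4: leading byte 0xF0 = 11110000 → 4-byte char #3 = F0 9F A6 87.
Offset 8: leading byte 0xCC = 11001100 → 2-byte char #4 = CC B9.
Offset 10: leading byte 0xEA = 11101010 → 3-byte char #5 = EA 92 B6.
Offset 13: leading byte 0xF0 = 11110000 → 4-byte char #6 = F0 90 8C 93.
Leading byte 0xF0 = 11110000 matches 11110xxx → 4-byte sequence.
Byte 1: 0xF0 = 11110000, payload 000 (3 bits).
Byte 2: 0x90 = 10010000 (10xxxxxx ✓), payload 010000.
Byte 3: 0x8C = 10001100 (10xxxxxx ✓), payload 001100.
Byte 4: 0x93 = 10010011 (10xxxxxx ✓), payload 010011.
Concatenate: 000010000001100010011 = 0x10313 (21 bits → U+10313).

U+10313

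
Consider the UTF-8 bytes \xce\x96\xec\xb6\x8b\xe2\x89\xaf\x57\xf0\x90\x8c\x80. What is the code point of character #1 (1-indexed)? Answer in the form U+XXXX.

U+0396

Offset 0: leading byte 0xCE = 11001110 → 2-byte char #1 = CE 96.
Leading byte 0xCE = 11001110 matches 110xxxxx → 2-byte sequence.
Byte 1: 0xCE = 11001110, payload 01110 (5 bits).
Byte 2: 0x96 = 10010110 (10xxxxxx ✓), payload 010110.
Concatenate: 01110010110 = 0x396 (11 bits → U+0396).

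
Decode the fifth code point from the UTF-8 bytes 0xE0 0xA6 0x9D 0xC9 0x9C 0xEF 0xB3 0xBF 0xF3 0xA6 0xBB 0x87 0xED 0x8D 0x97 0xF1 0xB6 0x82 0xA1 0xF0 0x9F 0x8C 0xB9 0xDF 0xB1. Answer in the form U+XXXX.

Offset 0: leading byte 0xE0 = 11100000 → 3-byte char #1 = E0 A6 9D.
Offset 3: leading byte 0xC9 = 11001001 → 2-byte char #2 = C9 9C.
Offset 5: leading byte 0xEF = 11101111 → 3-byte char #3 = EF B3 BF.
Offset 8: leading byte 0xF3 = 11110011 → 4-byte char #4 = F3 A6 BB 87.
Offset 12: leading byte 0xED = 11101101 → 3-byte char #5 = ED 8D 97.
Leading byte 0xED = 11101101 matches 1110xxxx → 3-byte sequence.
Byte 1: 0xED = 11101101, payload 1101 (4 bits).
Byte 2: 0x8D = 10001101 (10xxxxxx ✓), payload 001101.
Byte 3: 0x97 = 10010111 (10xxxxxx ✓), payload 010111.
Concatenate: 1101001101010111 = 0xD357 (16 bits → U+D357).

U+D357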